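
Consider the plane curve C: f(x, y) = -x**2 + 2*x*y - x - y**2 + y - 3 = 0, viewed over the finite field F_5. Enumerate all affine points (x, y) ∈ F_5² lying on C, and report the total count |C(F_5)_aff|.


Affine F_5-points: {(0, 2), (0, 4), (1, 0), (1, 3), (2, 1), (2, 4), (3, 0), (3, 2), (4, 1), (4, 3)}; count = 10.

For each of the 25 pairs (x, y) ∈ F_5², evaluate f(x, y) mod 5. Record the zeros.
  x = 0: [0↦2, 1↦2, 2↦0, 3↦1, 4↦0]  zeros at y ∈ {2, 4}
  x = 1: [0↦0, 1↦2, 2↦2, 3↦0, 4↦1]  zeros at y ∈ {0, 3}
  x = 2: [0↦1, 1↦0, 2↦2, 3↦2, 4↦0]  zeros at y ∈ {1, 4}
  x = 3: [0↦0, 1↦1, 2↦0, 3↦2, 4↦2]  zeros at y ∈ {0, 2}
  x = 4: [0↦2, 1↦0, 2↦1, 3↦0, 4↦2]  zeros at y ∈ {1, 3}
Collecting zeros: affine points = {(0, 2), (0, 4), (1, 0), (1, 3), (2, 1), (2, 4), (3, 0), (3, 2), (4, 1), (4, 3)}.
Total count |C(F_5)_aff| = 10.


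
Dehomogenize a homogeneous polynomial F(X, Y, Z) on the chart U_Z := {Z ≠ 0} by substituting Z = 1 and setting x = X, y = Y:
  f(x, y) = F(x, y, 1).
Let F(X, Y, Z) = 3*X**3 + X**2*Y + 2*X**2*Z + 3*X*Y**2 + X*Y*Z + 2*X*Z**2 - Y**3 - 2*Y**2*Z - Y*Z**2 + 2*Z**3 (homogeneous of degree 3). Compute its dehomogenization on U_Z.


f(x, y) = 3*x**3 + x**2*y + 2*x**2 + 3*x*y**2 + x*y + 2*x - y**3 - 2*y**2 - y + 2

On U_Z we set Z = 1. Each monomial c·X^i·Y^j·Z^k in F becomes c·x^i·y^j·1^k = c·x^i·y^j.
Substituting Z = 1: F(X, Y, 1) = 3*x**3 + x**2*y + 2*x**2 + 3*x*y**2 + x*y + 2*x - y**3 - 2*y**2 - y + 2.
Note: deg(f) ≤ deg(F) = 3; strict inequality happens when F is divisible by Z (lost terms).


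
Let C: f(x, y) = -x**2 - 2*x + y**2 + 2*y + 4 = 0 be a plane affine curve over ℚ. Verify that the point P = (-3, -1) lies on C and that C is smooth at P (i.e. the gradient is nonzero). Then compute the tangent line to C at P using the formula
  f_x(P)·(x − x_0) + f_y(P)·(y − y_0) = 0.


Tangent line at P: 4*x + 12 = 0.

Step 1: f(-3, -1) = 0, so P lies on C.
Step 2: partial derivatives
  f_x(x, y) = -2*x - 2, f_y(x, y) = 2*y + 2.
  f_x(P) = 4, f_y(P) = 0 (gradient nonzero, so P is smooth).
Step 3: tangent line at P: 4·(x − -3) + 0·(y − -1) = 0.
Expanding: 4*x + 12 = 0.


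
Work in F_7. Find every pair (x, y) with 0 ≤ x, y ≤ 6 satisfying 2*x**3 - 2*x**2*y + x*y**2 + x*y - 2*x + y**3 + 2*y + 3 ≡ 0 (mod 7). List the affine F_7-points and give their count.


Affine F_7-points: {(0, 6), (1, 3), (2, 1), (3, 1), (4, 4), (6, 5)}; count = 6.

For each of the 49 pairs (x, y) ∈ F_7², evaluate f(x, y) mod 7. Record the zeros.
  x = 0: [0↦3, 1↦6, 2↦1, 3↦1, 4↦5, 5↦5, 6↦0]  zeros at y ∈ {6}
  x = 1: [0↦3, 1↦6, 2↦3, 3↦0, 4↦3, 5↦4, 6↦2]  zeros at y ∈ {3}
  x = 2: [0↦1, 1↦0, 2↦2, 3↦6, 4↦4, 5↦2, 6↦6]  zeros at y ∈ {1}
  x = 3: [0↦2, 1↦0, 2↦3, 3↦3, 4↦6, 5↦4, 6↦3]  zeros at y ∈ {1}
  x = 4: [0↦4, 1↦4, 2↦4, 3↦3, 4↦0, 5↦1, 6↦5]  zeros at y ∈ {4}
  x = 5: [0↦5, 1↦3, 2↦3, 3↦4, 4↦5, 5↦5, 6↦3]  zeros at y ∈ ∅
  x = 6: [0↦3, 1↦2, 2↦5, 3↦4, 4↦5, 5↦0, 6↦2]  zeros at y ∈ {5}
Collecting zeros: affine points = {(0, 6), (1, 3), (2, 1), (3, 1), (4, 4), (6, 5)}.
Total count |C(F_7)_aff| = 6.


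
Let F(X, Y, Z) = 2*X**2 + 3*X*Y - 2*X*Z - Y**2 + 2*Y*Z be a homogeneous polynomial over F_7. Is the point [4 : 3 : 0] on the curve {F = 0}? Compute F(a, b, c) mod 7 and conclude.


F(4,3,0) ≡ 3 (mod 7); P is NOT on the curve.

Evaluate F(4, 3, 0) term-by-term (mod 7).
  2*X**2 ↦ 2·16·1·1 = 32
  3*X*Y ↦ 3·4·3·1 = 36
  -2*X*Z ↦ -2·4·1·0 = 0
  -Y**2 ↦ -1·1·9·1 = -9
  2*Y*Z ↦ 2·1·3·0 = 0
Sum: F(4, 3, 0) = (32) + (36) + (0) + (-9) + (0) = 59.
Reducing mod 7: 59 ≡ 3 (mod 7).
Since F(a, b, c) ≡ 3 ≠ 0 (mod 7), P does NOT lie on the curve.


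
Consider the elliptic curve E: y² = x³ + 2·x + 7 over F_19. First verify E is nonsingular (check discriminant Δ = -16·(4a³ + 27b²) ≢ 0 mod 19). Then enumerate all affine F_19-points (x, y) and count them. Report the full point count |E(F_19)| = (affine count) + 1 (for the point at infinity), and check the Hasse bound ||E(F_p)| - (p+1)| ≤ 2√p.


Affine points = {(0, 8), (0, 11), (2, 0), (5, 3), (5, 16), (6, 8), (6, 11), (10, 1), (10, 18), (11, 7), (11, 12), (12, 7), (12, 12), (13, 8), (13, 11), (14, 9), (14, 10), (15, 7), (15, 12), (18, 2), (18, 17)}; affine count = 21; |E(F_19)| = 22.

Discriminant check: Δ ∝ 4a³ + 27b² = 4·2³ + 27·7² = 4·8 + 27·49 ≡ 6 (mod 19). Nonzero ⇒ E is nonsingular.
For each x ∈ F_19, compute rhs = x³ + 2·x + 7 mod 19, then count y ∈ F_19 with y² ≡ rhs.
  x = 0: rhs = 7, matching y values: 8, 11 (2 points).
  x = 1: rhs = 10, matching y values: none (0 points).
  x = 2: rhs = 0, matching y values: 0 (1 points).
  x = 3: rhs = 2, matching y values: none (0 points).
  x = 4: rhs = 3, matching y values: none (0 points).
  x = 5: rhs = 9, matching y values: 3, 16 (2 points).
  x = 6: rhs = 7, matching y values: 8, 11 (2 points).
  x = 7: rhs = 3, matching y values: none (0 points).
  x = 8: rhs = 3, matching y values: none (0 points).
  x = 9: rhs = 13, matching y values: none (0 points).
  x = 10: rhs = 1, matching y values: 1, 18 (2 points).
  x = 11: rhs = 11, matching y values: 7, 12 (2 points).
  x = 12: rhs = 11, matching y values: 7, 12 (2 points).
  x = 13: rhs = 7, matching y values: 8, 11 (2 points).
  x = 14: rhs = 5, matching y values: 9, 10 (2 points).
  x = 15: rhs = 11, matching y values: 7, 12 (2 points).
  x = 16: rhs = 12, matching y values: none (0 points).
  x = 17: rhs = 14, matching y values: none (0 points).
  x = 18: rhs = 4, matching y values: 2, 17 (2 points).
Total affine count: 21.
Full point count |E(F_19)| = 21 + 1 = 22.
Hasse bound: |22 − (19+1)| = |2| = 2 ≤ 2√19 ≈ 8.7178 ✓.


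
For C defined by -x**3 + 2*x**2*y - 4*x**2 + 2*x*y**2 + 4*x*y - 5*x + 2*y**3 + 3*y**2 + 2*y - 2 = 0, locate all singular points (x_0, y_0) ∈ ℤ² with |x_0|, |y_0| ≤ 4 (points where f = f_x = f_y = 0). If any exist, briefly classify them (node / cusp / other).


Singular points: {(-1, 0)}; classification: node.

Compute partial derivatives:
  f_x = -3*x**2 + 4*x*y - 8*x + 2*y**2 + 4*y - 5.
  f_y = 2*x**2 + 4*x*y + 4*x + 6*y**2 + 6*y + 2.
Scan x_0 ∈ {−4, ..., 4}. For each x_0, f_y(x_0, y) is a polynomial in y; find its integer roots y ∈ {−4, ..., 4}, then test f_x and f at those candidates.
  x = -4: f_y(-4, y) = 6*y**2 - 10*y + 18; no integer root y with |y| ≤ 4.
  x = -3: f_y(-3, y) = 6*y**2 - 6*y + 8; no integer root y with |y| ≤ 4.
  x = -2: f_y(-2, y) = 6*y**2 - 2*y + 2; no integer root y with |y| ≤ 4.
  x = -1: f_y(-1, y) = 6*y**2 + 2*y; vanishes at y ∈ {0}. (-1, 0): f_x = 0, f = 0 — SINGULAR.
  x = 0: f_y(0, y) = 6*y**2 + 6*y + 2; no integer root y with |y| ≤ 4.
  x = 1: f_y(1, y) = 6*y**2 + 10*y + 8; no integer root y with |y| ≤ 4.
  x = 2: f_y(2, y) = 6*y**2 + 14*y + 18; no integer root y with |y| ≤ 4.
  x = 3: f_y(3, y) = 6*y**2 + 18*y + 32; no integer root y with |y| ≤ 4.
  x = 4: f_y(4, y) = 6*y**2 + 22*y + 50; no integer root y with |y| ≤ 4.
Only singular point on the grid: (-1, 0).
Classify: substitute x = -1 + u, y = 0 + v and expand: f = -u**3 + 2*u**2*v - u**2 + 2*u*v**2 + 2*v**3 + v**2.
No constant or linear terms (consistent with a singular point). Quadratic part: -u**2 + v**2. Cubic part: -u**3 + 2*u**2*v + 2*u*v**2 + 2*v**3.
The quadratic part v**2 - u**2 = (v − u)(v + u) splits into two distinct linear factors, so there are two distinct tangent lines y − 0 = ±(x − -1) — this is a node (ordinary double point).
Classification: node.


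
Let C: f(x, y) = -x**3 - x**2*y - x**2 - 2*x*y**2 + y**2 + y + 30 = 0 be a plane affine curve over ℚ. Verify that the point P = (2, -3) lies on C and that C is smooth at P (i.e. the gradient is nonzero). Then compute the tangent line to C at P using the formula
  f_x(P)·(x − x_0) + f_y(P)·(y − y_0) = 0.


Tangent line at P: -22*x + 15*y + 89 = 0.

Step 1: f(2, -3) = 0, so P lies on C.
Step 2: partial derivatives
  f_x(x, y) = -3*x**2 - 2*x*y - 2*x - 2*y**2, f_y(x, y) = -x**2 - 4*x*y + 2*y + 1.
  f_x(P) = -22, f_y(P) = 15 (gradient nonzero, so P is smooth).
Step 3: tangent line at P: -22·(x − 2) + 15·(y − -3) = 0.
Expanding: -22*x + 15*y + 89 = 0.


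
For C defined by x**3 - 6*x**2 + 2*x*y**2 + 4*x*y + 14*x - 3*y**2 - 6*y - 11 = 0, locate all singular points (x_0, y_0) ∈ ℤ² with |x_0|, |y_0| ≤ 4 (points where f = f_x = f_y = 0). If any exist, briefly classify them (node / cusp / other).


Singular points: {(2, -1)}; classification: cusp.

Compute partial derivatives:
  f_x = 3*x**2 - 12*x + 2*y**2 + 4*y + 14.
  f_y = 4*x*y + 4*x - 6*y - 6.
Scan x_0 ∈ {−4, ..., 4}. For each x_0, f_y(x_0, y) is a polynomial in y; find its integer roots y ∈ {−4, ..., 4}, then test f_x and f at those candidates.
  x = -4: f_y(-4, y) = -22*y - 22; vanishes at y ∈ {-1}. (-4, -1): f_x = 108 ≠ 0.
  x = -3: f_y(-3, y) = -18*y - 18; vanishes at y ∈ {-1}. (-3, -1): f_x = 75 ≠ 0.
  x = -2: f_y(-2, y) = -14*y - 14; vanishes at y ∈ {-1}. (-2, -1): f_x = 48 ≠ 0.
  x = -1: f_y(-1, y) = -10*y - 10; vanishes at y ∈ {-1}. (-1, -1): f_x = 27 ≠ 0.
  x = 0: f_y(0, y) = -6*y - 6; vanishes at y ∈ {-1}. (0, -1): f_x = 12 ≠ 0.
  x = 1: f_y(1, y) = -2*y - 2; vanishes at y ∈ {-1}. (1, -1): f_x = 3 ≠ 0.
  x = 2: f_y(2, y) = 2*y + 2; vanishes at y ∈ {-1}. (2, -1): f_x = 0, f = 0 — SINGULAR.
  x = 3: f_y(3, y) = 6*y + 6; vanishes at y ∈ {-1}. (3, -1): f_x = 3 ≠ 0.
  x = 4: f_y(4, y) = 10*y + 10; vanishes at y ∈ {-1}. (4, -1): f_x = 12 ≠ 0.
Only singular point on the grid: (2, -1).
Classify: substitute x = 2 + u, y = -1 + v and expand: f = u**3 + 2*u*v**2 + v**2.
No constant or linear terms (consistent with a singular point). Quadratic part: v**2. Cubic part: u**3 + 2*u*v**2.
The quadratic part v**2 is a perfect square, so there is a single (double) tangent line v = 0, i.e. y = -1. Restricting the cubic part to that line (v = 0) leaves u**3 ≠ 0, so f is not divisible by v and the branch is v² ≈ -u**3 to lowest order — this is a cusp.
Classification: cusp.


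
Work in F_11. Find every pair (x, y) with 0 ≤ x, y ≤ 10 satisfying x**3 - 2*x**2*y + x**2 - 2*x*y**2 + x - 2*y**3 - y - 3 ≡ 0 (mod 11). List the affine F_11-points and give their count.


Affine F_11-points: {(0, 10), (1, 0), (2, 0), (3, 4), (3, 6), (3, 9), (4, 2), (5, 6), (6, 5), (7, 0), (7, 4), (8, 4), (10, 8)}; count = 13.

For each of the 121 pairs (x, y) ∈ F_11², evaluate f(x, y) mod 11. Record the zeros.
  x = 0: [0↦8, 1↦5, 2↦1, 3↦6, 4↦8, 5↦6, 6↦10, 7↦8, 8↦10, 9↦4, 10↦0]  zeros at y ∈ {10}
  x = 1: [0↦0, 1↦4, 2↦3, 3↦7, 4↦4, 5↦4, 6↦6, 7↦9, 8↦1, 9↦3, 10↦3]  zeros at y ∈ {0}
  x = 2: [0↦0, 1↦7, 2↦5, 3↦4, 4↦3, 5↦1, 6↦8, 7↦1, 8↦1, 9↦7, 10↦7]  zeros at y ∈ {0}
  x = 3: [0↦3, 1↦9, 2↦2, 3↦3, 4↦0, 5↦3, 6↦0, 7↦1, 8↦5, 9↦0, 10↦7]  zeros at y ∈ {4, 6, 9}
  x = 4: [0↦4, 1↦5, 2↦0, 3↦10, 4↦1, 5↦5, 6↦10, 7↦4, 8↦8, 9↦10, 10↦9]  zeros at y ∈ {2}
  x = 5: [0↦9, 1↦1, 2↦5, 3↦9, 4↦1, 5↦2, 6↦0, 7↦5, 8↦5, 9↦10, 10↦8]  zeros at y ∈ {6}
  x = 6: [0↦2, 1↦3, 2↦1, 3↦6, 4↦6, 5↦0, 6↦9, 7↦10, 8↦2, 9↦6, 10↦10]  zeros at y ∈ {5}
  x = 7: [0↦0, 1↦6, 2↦5, 3↦7, 4↦0, 5↦5, 6↦10, 7↦3, 8↦5, 9↦4, 10↦10]  zeros at y ∈ {0, 4}
  x = 8: [0↦9, 1↦5, 2↦1, 3↦7, 4↦0, 5↦1, 6↦9, 7↦1, 8↦9, 9↦10, 10↦3]  zeros at y ∈ {4}
  x = 9: [0↦2, 1↦6, 2↦6, 3↦1, 4↦1, 5↦5, 6↦1, 7↦10, 8↦9, 9↦8, 10↦6]  zeros at y ∈ ∅
  x = 10: [0↦7, 1↦4, 2↦4, 3↦6, 4↦9, 5↦1, 6↦3, 7↦3, 8↦0, 9↦4, 10↦3]  zeros at y ∈ {8}
Collecting zeros: affine points = {(0, 10), (1, 0), (2, 0), (3, 4), (3, 6), (3, 9), (4, 2), (5, 6), (6, 5), (7, 0), (7, 4), (8, 4), (10, 8)}.
Total count |C(F_11)_aff| = 13.


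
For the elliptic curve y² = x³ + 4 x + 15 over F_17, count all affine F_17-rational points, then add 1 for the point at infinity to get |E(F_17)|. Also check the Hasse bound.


Affine points = {(0, 7), (0, 10), (6, 0), (8, 7), (8, 10), (9, 7), (9, 10), (10, 1), (10, 16), (11, 8), (11, 9), (15, 4), (15, 13)}; affine count = 13; |E(F_17)| = 14.

Discriminant check: Δ ∝ 4a³ + 27b² = 4·4³ + 27·15² = 4·64 + 27·225 ≡ 7 (mod 17). Nonzero ⇒ E is nonsingular.
For each x ∈ F_17, compute rhs = x³ + 4·x + 15 mod 17, then count y ∈ F_17 with y² ≡ rhs.
  x = 0: rhs = 15, matching y values: 7, 10 (2 points).
  x = 1: rhs = 3, matching y values: none (0 points).
  x = 2: rhs = 14, matching y values: none (0 points).
  x = 3: rhs = 3, matching y values: none (0 points).
  x = 4: rhs = 10, matching y values: none (0 points).
  x = 5: rhs = 7, matching y values: none (0 points).
  x = 6: rhs = 0, matching y values: 0 (1 points).
  x = 7: rhs = 12, matching y values: none (0 points).
  x = 8: rhs = 15, matching y values: 7, 10 (2 points).
  x = 9: rhs = 15, matching y values: 7, 10 (2 points).
  x = 10: rhs = 1, matching y values: 1, 16 (2 points).
  x = 11: rhs = 13, matching y values: 8, 9 (2 points).
  x = 12: rhs = 6, matching y values: none (0 points).
  x = 13: rhs = 3, matching y values: none (0 points).
  x = 14: rhs = 10, matching y values: none (0 points).
  x = 15: rhs = 16, matching y values: 4, 13 (2 points).
  x = 16: rhs = 10, matching y values: none (0 points).
Total affine count: 13.
Full point count |E(F_17)| = 13 + 1 = 14.
Hasse bound: |14 − (17+1)| = |-4| = 4 ≤ 2√17 ≈ 8.2462 ✓.


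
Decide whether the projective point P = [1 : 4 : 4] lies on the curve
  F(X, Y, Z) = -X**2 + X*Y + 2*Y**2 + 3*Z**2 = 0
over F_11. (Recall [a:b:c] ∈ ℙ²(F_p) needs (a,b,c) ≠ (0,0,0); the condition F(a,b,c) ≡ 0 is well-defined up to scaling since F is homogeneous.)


F(1,4,4) ≡ 6 (mod 11); P is NOT on the curve.

Evaluate F(1, 4, 4) term-by-term (mod 11).
  -X**2 ↦ -1·1·1·1 = -1
  X*Y ↦ 1·1·4·1 = 4
  2*Y**2 ↦ 2·1·16·1 = 32
  3*Z**2 ↦ 3·1·1·16 = 48
Sum: F(1, 4, 4) = (-1) + (4) + (32) + (48) = 83.
Reducing mod 11: 83 ≡ 6 (mod 11).
Since F(a, b, c) ≡ 6 ≠ 0 (mod 11), P does NOT lie on the curve.


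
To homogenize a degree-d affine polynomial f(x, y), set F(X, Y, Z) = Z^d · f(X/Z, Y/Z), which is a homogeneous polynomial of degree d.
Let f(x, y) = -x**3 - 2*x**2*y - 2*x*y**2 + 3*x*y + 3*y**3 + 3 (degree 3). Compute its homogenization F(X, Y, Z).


F(X, Y, Z) = -X**3 - 2*X**2*Y - 2*X*Y**2 + 3*X*Y*Z + 3*Y**3 + 3*Z**3

deg(f) = 3.
Substitute x = X/Z, y = Y/Z into f, then multiply by Z^3.
  monomial -1·x^3·y^0 ↦ -1·X^3·Y^0·Z^0.
  monomial -2·x^2·y^1 ↦ -2·X^2·Y^1·Z^0.
  monomial -2·x^1·y^2 ↦ -2·X^1·Y^2·Z^0.
  monomial 3·x^1·y^1 ↦ 3·X^1·Y^1·Z^1.
  monomial 3·x^0·y^3 ↦ 3·X^0·Y^3·Z^0.
  monomial 3·x^0·y^0 ↦ 3·X^0·Y^0·Z^3.
Collecting: F(X, Y, Z) = -X**3 - 2*X**2*Y - 2*X*Y**2 + 3*X*Y*Z + 3*Y**3 + 3*Z**3.


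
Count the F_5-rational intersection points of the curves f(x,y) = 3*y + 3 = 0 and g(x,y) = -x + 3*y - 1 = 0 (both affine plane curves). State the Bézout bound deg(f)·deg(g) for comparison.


Common zeros: {(1, 4)}; count = 1; Bézout bound = 1.

deg(f) = 1, deg(g) = 1, so Bézout bound = 1.
Scan x ∈ F_5. For each x, list the y ∈ F_5 with f(x, y) ≡ 0 and those with g(x, y) ≡ 0 (mod 5); the common zeros in that column are the intersection.
  x = 0: f ≡ 0 at y ∈ {4}; g ≡ 0 at y ∈ {2}; common: ∅.
  x = 1: f ≡ 0 at y ∈ {4}; g ≡ 0 at y ∈ {4}; common: {4}.
  x = 2: f ≡ 0 at y ∈ {4}; g ≡ 0 at y ∈ {1}; common: ∅.
  x = 3: f ≡ 0 at y ∈ {4}; g ≡ 0 at y ∈ {3}; common: ∅.
  x = 4: f ≡ 0 at y ∈ {4}; g ≡ 0 at y ∈ {0}; common: ∅.
Collecting: common zeros = {(1, 4)}, so the count is 1.
Comparison with the Bézout bound: 1 ≤ 1 = deg(f)·deg(g), as expected for curves with no common component (the bound is attained).


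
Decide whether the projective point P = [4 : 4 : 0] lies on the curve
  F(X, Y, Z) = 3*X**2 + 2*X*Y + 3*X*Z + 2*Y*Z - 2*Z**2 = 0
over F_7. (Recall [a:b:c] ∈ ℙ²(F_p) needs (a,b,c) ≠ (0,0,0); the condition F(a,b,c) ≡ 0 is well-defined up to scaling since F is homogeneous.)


F(4,4,0) ≡ 3 (mod 7); P is NOT on the curve.

Evaluate F(4, 4, 0) term-by-term (mod 7).
  3*X**2 ↦ 3·16·1·1 = 48
  2*X*Y ↦ 2·4·4·1 = 32
  3*X*Z ↦ 3·4·1·0 = 0
  2*Y*Z ↦ 2·1·4·0 = 0
  -2*Z**2 ↦ -2·1·1·0 = 0
Sum: F(4, 4, 0) = (48) + (32) + (0) + (0) + (0) = 80.
Reducing mod 7: 80 ≡ 3 (mod 7).
Since F(a, b, c) ≡ 3 ≠ 0 (mod 7), P does NOT lie on the curve.


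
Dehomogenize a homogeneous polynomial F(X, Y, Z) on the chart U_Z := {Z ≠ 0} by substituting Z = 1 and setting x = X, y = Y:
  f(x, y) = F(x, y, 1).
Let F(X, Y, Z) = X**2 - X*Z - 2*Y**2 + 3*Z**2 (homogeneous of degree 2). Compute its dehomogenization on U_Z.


f(x, y) = x**2 - x - 2*y**2 + 3

On U_Z we set Z = 1. Each monomial c·X^i·Y^j·Z^k in F becomes c·x^i·y^j·1^k = c·x^i·y^j.
Substituting Z = 1: F(X, Y, 1) = x**2 - x - 2*y**2 + 3.
Note: deg(f) ≤ deg(F) = 2; strict inequality happens when F is divisible by Z (lost terms).


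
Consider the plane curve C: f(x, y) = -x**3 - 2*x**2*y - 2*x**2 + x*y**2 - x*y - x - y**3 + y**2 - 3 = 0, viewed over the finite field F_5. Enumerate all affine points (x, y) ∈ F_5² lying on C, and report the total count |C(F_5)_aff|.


Affine F_5-points: {(1, 3), (3, 2), (3, 3), (3, 4), (4, 1)}; count = 5.

For each of the 25 pairs (x, y) ∈ F_5², evaluate f(x, y) mod 5. Record the zeros.
  x = 0: [0↦2, 1↦2, 2↦3, 3↦4, 4↦4]  zeros at y ∈ ∅
  x = 1: [0↦3, 1↦1, 2↦2, 3↦0, 4↦4]  zeros at y ∈ {3}
  x = 2: [0↦4, 1↦1, 2↦3, 3↦4, 4↦3]  zeros at y ∈ ∅
  x = 3: [0↦4, 1↦1, 2↦0, 3↦0, 4↦0]  zeros at y ∈ {2, 3, 4}
  x = 4: [0↦2, 1↦0, 2↦2, 3↦2, 4↦4]  zeros at y ∈ {1}
Collecting zeros: affine points = {(1, 3), (3, 2), (3, 3), (3, 4), (4, 1)}.
Total count |C(F_5)_aff| = 5.


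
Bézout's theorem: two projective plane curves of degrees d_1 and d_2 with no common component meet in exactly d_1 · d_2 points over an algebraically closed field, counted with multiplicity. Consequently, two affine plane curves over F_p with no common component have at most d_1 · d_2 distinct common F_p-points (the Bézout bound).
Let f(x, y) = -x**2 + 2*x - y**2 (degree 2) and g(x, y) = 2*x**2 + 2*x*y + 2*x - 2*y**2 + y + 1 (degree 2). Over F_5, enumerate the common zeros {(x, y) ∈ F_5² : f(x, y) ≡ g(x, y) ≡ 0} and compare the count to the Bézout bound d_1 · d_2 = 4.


Common zeros: {(1, 4)}; count = 1; Bézout bound = 4.

deg(f) = 2, deg(g) = 2, so Bézout bound = 4.
Scan x ∈ F_5. For each x, list the y ∈ F_5 with f(x, y) ≡ 0 and those with g(x, y) ≡ 0 (mod 5); the common zeros in that column are the intersection.
  x = 0: f ≡ 0 at y ∈ {0}; g ≡ 0 at y ∈ {1, 2}; common: ∅.
  x = 1: f ≡ 0 at y ∈ {1, 4}; g ≡ 0 at y ∈ {0, 4}; common: {4}.
  x = 2: f ≡ 0 at y ∈ {0}; g ≡ 0 at y ∈ {2, 3}; common: ∅.
  x = 3: f ≡ 0 at y ∈ ∅; g ≡ 0 at y ∈ {0, 1}; common: ∅.
  x = 4: f ≡ 0 at y ∈ ∅; g ≡ 0 at y ∈ {3, 4}; common: ∅.
Collecting: common zeros = {(1, 4)}, so the count is 1.
Comparison with the Bézout bound: 1 ≤ 4 = deg(f)·deg(g), as expected for curves with no common component (the affine F_5-count falls short of the bound because intersections may lie at infinity, over extension fields, or carry multiplicity).


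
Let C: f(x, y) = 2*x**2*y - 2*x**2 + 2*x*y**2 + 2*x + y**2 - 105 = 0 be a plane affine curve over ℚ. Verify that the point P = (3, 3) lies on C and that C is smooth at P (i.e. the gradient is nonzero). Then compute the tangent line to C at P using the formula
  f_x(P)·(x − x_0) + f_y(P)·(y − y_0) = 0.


Tangent line at P: 44*x + 60*y - 312 = 0.

Step 1: f(3, 3) = 0, so P lies on C.
Step 2: partial derivatives
  f_x(x, y) = 4*x*y - 4*x + 2*y**2 + 2, f_y(x, y) = 2*x**2 + 4*x*y + 2*y.
  f_x(P) = 44, f_y(P) = 60 (gradient nonzero, so P is smooth).
Step 3: tangent line at P: 44·(x − 3) + 60·(y − 3) = 0.
Expanding: 44*x + 60*y - 312 = 0.


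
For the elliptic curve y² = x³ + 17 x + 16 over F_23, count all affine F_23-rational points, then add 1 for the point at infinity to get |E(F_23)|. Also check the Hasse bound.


Affine points = {(0, 4), (0, 19), (2, 9), (2, 14), (3, 5), (3, 18), (6, 9), (6, 14), (7, 8), (7, 15), (9, 1), (9, 22), (10, 6), (10, 17), (11, 4), (11, 19), (12, 4), (12, 19), (14, 10), (14, 13), (15, 9), (15, 14), (18, 6), (18, 17)}; affine count = 24; |E(F_23)| = 25.

Discriminant check: Δ ∝ 4a³ + 27b² = 4·17³ + 27·16² = 4·4913 + 27·256 ≡ 22 (mod 23). Nonzero ⇒ E is nonsingular.
For each x ∈ F_23, compute rhs = x³ + 17·x + 16 mod 23, then count y ∈ F_23 with y² ≡ rhs.
  x = 0: rhs = 16, matching y values: 4, 19 (2 points).
  x = 1: rhs = 11, matching y values: none (0 points).
  x = 2: rhs = 12, matching y values: 9, 14 (2 points).
  x = 3: rhs = 2, matching y values: 5, 18 (2 points).
  x = 4: rhs = 10, matching y values: none (0 points).
  x = 5: rhs = 19, matching y values: none (0 points).
  x = 6: rhs = 12, matching y values: 9, 14 (2 points).
  x = 7: rhs = 18, matching y values: 8, 15 (2 points).
  x = 8: rhs = 20, matching y values: none (0 points).
  x = 9: rhs = 1, matching y values: 1, 22 (2 points).
  x = 10: rhs = 13, matching y values: 6, 17 (2 points).
  x = 11: rhs = 16, matching y values: 4, 19 (2 points).
  x = 12: rhs = 16, matching y values: 4, 19 (2 points).
  x = 13: rhs = 19, matching y values: none (0 points).
  x = 14: rhs = 8, matching y values: 10, 13 (2 points).
  x = 15: rhs = 12, matching y values: 9, 14 (2 points).
  x = 16: rhs = 14, matching y values: none (0 points).
  x = 17: rhs = 20, matching y values: none (0 points).
  x = 18: rhs = 13, matching y values: 6, 17 (2 points).
  x = 19: rhs = 22, matching y values: none (0 points).
  x = 20: rhs = 7, matching y values: none (0 points).
  x = 21: rhs = 20, matching y values: none (0 points).
  x = 22: rhs = 21, matching y values: none (0 points).
Total affine count: 24.
Full point count |E(F_23)| = 24 + 1 = 25.
Hasse bound: |25 − (23+1)| = |1| = 1 ≤ 2√23 ≈ 9.5917 ✓.


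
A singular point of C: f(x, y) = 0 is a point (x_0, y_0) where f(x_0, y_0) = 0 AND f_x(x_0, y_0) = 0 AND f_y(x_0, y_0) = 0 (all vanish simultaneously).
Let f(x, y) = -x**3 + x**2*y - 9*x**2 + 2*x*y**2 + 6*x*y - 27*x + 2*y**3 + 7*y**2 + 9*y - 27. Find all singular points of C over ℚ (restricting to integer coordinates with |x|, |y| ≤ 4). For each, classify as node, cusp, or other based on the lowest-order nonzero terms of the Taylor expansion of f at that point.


Singular points: {(-3, 0)}; classification: cusp.

Compute partial derivatives:
  f_x = -3*x**2 + 2*x*y - 18*x + 2*y**2 + 6*y - 27.
  f_y = x**2 + 4*x*y + 6*x + 6*y**2 + 14*y + 9.
Scan x_0 ∈ {−4, ..., 4}. For each x_0, f_y(x_0, y) is a polynomial in y; find its integer roots y ∈ {−4, ..., 4}, then test f_x and f at those candidates.
  x = -4: f_y(-4, y) = 6*y**2 - 2*y + 1; no integer root y with |y| ≤ 4.
  x = -3: f_y(-3, y) = 6*y**2 + 2*y; vanishes at y ∈ {0}. (-3, 0): f_x = 0, f = 0 — SINGULAR.
  x = -2: f_y(-2, y) = 6*y**2 + 6*y + 1; no integer root y with |y| ≤ 4.
  x = -1: f_y(-1, y) = 6*y**2 + 10*y + 4; vanishes at y ∈ {-1}. (-1, -1): f_x = -14 ≠ 0.
  x = 0: f_y(0, y) = 6*y**2 + 14*y + 9; no integer root y with |y| ≤ 4.
  x = 1: f_y(1, y) = 6*y**2 + 18*y + 16; no integer root y with |y| ≤ 4.
  x = 2: f_y(2, y) = 6*y**2 + 22*y + 25; no integer root y with |y| ≤ 4.
  x = 3: f_y(3, y) = 6*y**2 + 26*y + 36; no integer root y with |y| ≤ 4.
  x = 4: f_y(4, y) = 6*y**2 + 30*y + 49; no integer root y with |y| ≤ 4.
Only singular point on the grid: (-3, 0).
Classify: substitute x = -3 + u, y = 0 + v and expand: f = -u**3 + u**2*v + 2*u*v**2 + 2*v**3 + v**2.
No constant or linear terms (consistent with a singular point). Quadratic part: v**2. Cubic part: -u**3 + u**2*v + 2*u*v**2 + 2*v**3.
The quadratic part v**2 is a perfect square, so there is a single (double) tangent line v = 0, i.e. y = 0. Restricting the cubic part to that line (v = 0) leaves -u**3 ≠ 0, so f is not divisible by v and the branch is v² ≈ u**3 to lowest order — this is a cusp.
Classification: cusp.


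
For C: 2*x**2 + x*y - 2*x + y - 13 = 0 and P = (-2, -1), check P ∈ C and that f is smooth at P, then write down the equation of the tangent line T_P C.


Tangent line at P: -11*x - y - 23 = 0.

Step 1: f(-2, -1) = 0, so P lies on C.
Step 2: partial derivatives
  f_x(x, y) = 4*x + y - 2, f_y(x, y) = x + 1.
  f_x(P) = -11, f_y(P) = -1 (gradient nonzero, so P is smooth).
Step 3: tangent line at P: -11·(x − -2) + -1·(y − -1) = 0.
Expanding: -11*x - y - 23 = 0.


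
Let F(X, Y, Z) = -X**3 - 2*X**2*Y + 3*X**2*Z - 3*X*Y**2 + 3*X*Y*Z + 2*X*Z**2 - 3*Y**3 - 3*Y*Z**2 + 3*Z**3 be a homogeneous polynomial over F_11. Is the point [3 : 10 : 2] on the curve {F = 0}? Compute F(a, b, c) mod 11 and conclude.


F(3,10,2) ≡ 4 (mod 11); P is NOT on the curve.

Evaluate F(3, 10, 2) term-by-term (mod 11).
  -X**3 ↦ -1·27·1·1 = -27
  -2*X**2*Y ↦ -2·9·10·1 = -180
  3*X**2*Z ↦ 3·9·1·2 = 54
  -3*X*Y**2 ↦ -3·3·100·1 = -900
  3*X*Y*Z ↦ 3·3·10·2 = 180
  2*X*Z**2 ↦ 2·3·1·4 = 24
  -3*Y**3 ↦ -3·1·1000·1 = -3000
  -3*Y*Z**2 ↦ -3·1·10·4 = -120
  3*Z**3 ↦ 3·1·1·8 = 24
Sum: F(3, 10, 2) = (-27) + (-180) + (54) + (-900) + (180) + (24) + (-3000) + (-120) + (24) = -3945.
Reducing mod 11: -3945 ≡ 4 (mod 11).
Since F(a, b, c) ≡ 4 ≠ 0 (mod 11), P does NOT lie on the curve.


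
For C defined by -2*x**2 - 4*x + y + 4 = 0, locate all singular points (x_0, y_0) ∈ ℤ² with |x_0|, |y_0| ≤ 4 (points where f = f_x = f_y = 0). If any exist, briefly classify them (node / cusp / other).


No singular points in the scanned grid; C is smooth there.

Compute partial derivatives:
  f_x = -4*x - 4.
  f_y = 1.
f_y = 1 is a nonzero constant, so f_y never vanishes: no point (x, y) can satisfy f = f_x = f_y = 0. In particular no (x, y) ∈ {−4, ..., 4}² is singular; the curve is smooth.


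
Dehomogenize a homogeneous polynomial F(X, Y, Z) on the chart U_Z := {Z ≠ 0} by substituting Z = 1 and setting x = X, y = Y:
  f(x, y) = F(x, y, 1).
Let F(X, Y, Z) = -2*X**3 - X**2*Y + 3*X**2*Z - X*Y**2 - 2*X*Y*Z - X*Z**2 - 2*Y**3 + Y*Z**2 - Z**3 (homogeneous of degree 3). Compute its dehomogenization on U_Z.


f(x, y) = -2*x**3 - x**2*y + 3*x**2 - x*y**2 - 2*x*y - x - 2*y**3 + y - 1

On U_Z we set Z = 1. Each monomial c·X^i·Y^j·Z^k in F becomes c·x^i·y^j·1^k = c·x^i·y^j.
Substituting Z = 1: F(X, Y, 1) = -2*x**3 - x**2*y + 3*x**2 - x*y**2 - 2*x*y - x - 2*y**3 + y - 1.
Note: deg(f) ≤ deg(F) = 3; strict inequality happens when F is divisible by Z (lost terms).


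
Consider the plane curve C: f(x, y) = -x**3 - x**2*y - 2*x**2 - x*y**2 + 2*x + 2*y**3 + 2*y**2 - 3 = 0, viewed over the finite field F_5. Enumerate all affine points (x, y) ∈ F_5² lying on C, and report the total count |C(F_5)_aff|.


Affine F_5-points: {(2, 0), (3, 1), (4, 2)}; count = 3.

For each of the 25 pairs (x, y) ∈ F_5², evaluate f(x, y) mod 5. Record the zeros.
  x = 0: [0↦2, 1↦1, 2↦1, 3↦4, 4↦2]  zeros at y ∈ ∅
  x = 1: [0↦1, 1↦3, 2↦4, 3↦1, 4↦1]  zeros at y ∈ ∅
  x = 2: [0↦0, 1↦3, 2↦3, 3↦2, 4↦2]  zeros at y ∈ {0}
  x = 3: [0↦3, 1↦0, 2↦2, 3↦1, 4↦4]  zeros at y ∈ {1}
  x = 4: [0↦4, 1↦3, 2↦0, 3↦2, 4↦1]  zeros at y ∈ {2}
Collecting zeros: affine points = {(2, 0), (3, 1), (4, 2)}.
Total count |C(F_5)_aff| = 3.


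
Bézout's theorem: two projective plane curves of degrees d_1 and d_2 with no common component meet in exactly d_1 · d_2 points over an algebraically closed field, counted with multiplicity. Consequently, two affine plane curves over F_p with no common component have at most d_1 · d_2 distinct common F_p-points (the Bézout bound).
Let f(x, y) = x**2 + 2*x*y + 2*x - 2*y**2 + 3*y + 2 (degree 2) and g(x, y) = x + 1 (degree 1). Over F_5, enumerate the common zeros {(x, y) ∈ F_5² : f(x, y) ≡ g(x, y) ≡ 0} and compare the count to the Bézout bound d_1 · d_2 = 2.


Common zeros: {(4, 1), (4, 2)}; count = 2; Bézout bound = 2.

deg(f) = 2, deg(g) = 1, so Bézout bound = 2.
Scan x ∈ F_5. For each x, list the y ∈ F_5 with f(x, y) ≡ 0 and those with g(x, y) ≡ 0 (mod 5); the common zeros in that column are the intersection.
  x = 0: f ≡ 0 at y ∈ {2}; g ≡ 0 at y ∈ ∅; common: ∅.
  x = 1: f ≡ 0 at y ∈ {0}; g ≡ 0 at y ∈ ∅; common: ∅.
  x = 2: f ≡ 0 at y ∈ {0, 1}; g ≡ 0 at y ∈ ∅; common: ∅.
  x = 3: f ≡ 0 at y ∈ ∅; g ≡ 0 at y ∈ ∅; common: ∅.
  x = 4: f ≡ 0 at y ∈ {1, 2}; g ≡ 0 at y ∈ {0, 1, 2, 3, 4}; common: {1, 2}.
Collecting: common zeros = {(4, 1), (4, 2)}, so the count is 2.
Comparison with the Bézout bound: 2 ≤ 2 = deg(f)·deg(g), as expected for curves with no common component (the bound is attained).


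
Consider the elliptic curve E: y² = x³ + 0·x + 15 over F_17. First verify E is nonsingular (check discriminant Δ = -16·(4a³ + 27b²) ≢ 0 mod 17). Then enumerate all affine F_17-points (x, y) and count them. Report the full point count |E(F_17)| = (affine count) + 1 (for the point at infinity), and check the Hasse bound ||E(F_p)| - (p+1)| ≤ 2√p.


Affine points = {(0, 7), (0, 10), (1, 4), (1, 13), (3, 5), (3, 12), (5, 2), (5, 15), (7, 1), (7, 16), (8, 0), (9, 8), (9, 9), (12, 3), (12, 14), (13, 6), (13, 11)}; affine count = 17; |E(F_17)| = 18.

Discriminant check: Δ ∝ 4a³ + 27b² = 4·0³ + 27·15² = 4·0 + 27·225 ≡ 6 (mod 17). Nonzero ⇒ E is nonsingular.
For each x ∈ F_17, compute rhs = x³ + 0·x + 15 mod 17, then count y ∈ F_17 with y² ≡ rhs.
  x = 0: rhs = 15, matching y values: 7, 10 (2 points).
  x = 1: rhs = 16, matching y values: 4, 13 (2 points).
  x = 2: rhs = 6, matching y values: none (0 points).
  x = 3: rhs = 8, matching y values: 5, 12 (2 points).
  x = 4: rhs = 11, matching y values: none (0 points).
  x = 5: rhs = 4, matching y values: 2, 15 (2 points).
  x = 6: rhs = 10, matching y values: none (0 points).
  x = 7: rhs = 1, matching y values: 1, 16 (2 points).
  x = 8: rhs = 0, matching y values: 0 (1 points).
  x = 9: rhs = 13, matching y values: 8, 9 (2 points).
  x = 10: rhs = 12, matching y values: none (0 points).
  x = 11: rhs = 3, matching y values: none (0 points).
  x = 12: rhs = 9, matching y values: 3, 14 (2 points).
  x = 13: rhs = 2, matching y values: 6, 11 (2 points).
  x = 14: rhs = 5, matching y values: none (0 points).
  x = 15: rhs = 7, matching y values: none (0 points).
  x = 16: rhs = 14, matching y values: none (0 points).
Total affine count: 17.
Full point count |E(F_17)| = 17 + 1 = 18.
Hasse bound: |18 − (17+1)| = |0| = 0 ≤ 2√17 ≈ 8.2462 ✓.


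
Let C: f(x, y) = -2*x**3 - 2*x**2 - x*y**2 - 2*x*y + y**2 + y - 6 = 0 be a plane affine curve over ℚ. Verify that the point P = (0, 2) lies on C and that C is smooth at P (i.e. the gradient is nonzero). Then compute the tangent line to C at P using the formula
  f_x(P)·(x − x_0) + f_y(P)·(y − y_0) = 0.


Tangent line at P: -8*x + 5*y - 10 = 0.

Step 1: f(0, 2) = 0, so P lies on C.
Step 2: partial derivatives
  f_x(x, y) = -6*x**2 - 4*x - y**2 - 2*y, f_y(x, y) = -2*x*y - 2*x + 2*y + 1.
  f_x(P) = -8, f_y(P) = 5 (gradient nonzero, so P is smooth).
Step 3: tangent line at P: -8·(x − 0) + 5·(y − 2) = 0.
Expanding: -8*x + 5*y - 10 = 0.


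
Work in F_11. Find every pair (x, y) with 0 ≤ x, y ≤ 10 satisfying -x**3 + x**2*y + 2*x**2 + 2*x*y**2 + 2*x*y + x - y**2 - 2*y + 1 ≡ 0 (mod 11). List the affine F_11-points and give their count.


Affine F_11-points: {(1, 5), (2, 10), (3, 6), (3, 9), (5, 2), (5, 9), (6, 8), (10, 3), (10, 7)}; count = 9.

For each of the 121 pairs (x, y) ∈ F_11², evaluate f(x, y) mod 11. Record the zeros.
  x = 0: [0↦1, 1↦9, 2↦4, 3↦8, 4↦10, 5↦10, 6↦8, 7↦4, 8↦9, 9↦1, 10↦2]  zeros at y ∈ ∅
  x = 1: [0↦3, 1↦5, 2↦9, 3↦4, 4↦1, 5↦0, 6↦1, 7↦4, 8↦9, 9↦5, 10↦3]  zeros at y ∈ {5}
  x = 2: [0↦3, 1↦1, 2↦5, 3↦4, 4↦9, 5↦9, 6↦4, 7↦5, 8↦1, 9↦3, 10↦0]  zeros at y ∈ {10}
  x = 3: [0↦6, 1↦2, 2↦8, 3↦2, 4↦6, 5↦9, 6↦0, 7↦1, 8↦1, 9↦0, 10↦9]  zeros at y ∈ {6, 9}
  x = 4: [0↦6, 1↦2, 2↦1, 3↦3, 4↦8, 5↦5, 6↦5, 7↦8, 8↦3, 9↦1, 10↦2]  zeros at y ∈ ∅
  x = 5: [0↦8, 1↦6, 2↦0, 3↦1, 4↦9, 5↦2, 6↦2, 7↦9, 8↦1, 9↦0, 10↦6]  zeros at y ∈ {2, 9}
  x = 6: [0↦6, 1↦8, 2↦10, 3↦1, 4↦3, 5↦5, 6↦7, 7↦9, 8↦0, 9↦2, 10↦4]  zeros at y ∈ {8}
  x = 7: [0↦5, 1↦2, 2↦3, 3↦8, 4↦6, 5↦8, 6↦3, 7↦2, 8↦5, 9↦1, 10↦1]  zeros at y ∈ ∅
  x = 8: [0↦10, 1↦4, 2↦6, 3↦5, 4↦1, 5↦5, 6↦6, 7↦4, 8↦10, 9↦2, 10↦2]  zeros at y ∈ ∅
  x = 9: [0↦4, 1↦8, 2↦2, 3↦8, 4↦4, 5↦1, 6↦10, 7↦9, 8↦9, 9↦10, 10↦1]  zeros at y ∈ ∅
  x = 10: [0↦3, 1↦8, 2↦7, 3↦0, 4↦9, 5↦1, 6↦9, 7↦0, 8↦7, 9↦8, 10↦3]  zeros at y ∈ {3, 7}
Collecting zeros: affine points = {(1, 5), (2, 10), (3, 6), (3, 9), (5, 2), (5, 9), (6, 8), (10, 3), (10, 7)}.
Total count |C(F_11)_aff| = 9.


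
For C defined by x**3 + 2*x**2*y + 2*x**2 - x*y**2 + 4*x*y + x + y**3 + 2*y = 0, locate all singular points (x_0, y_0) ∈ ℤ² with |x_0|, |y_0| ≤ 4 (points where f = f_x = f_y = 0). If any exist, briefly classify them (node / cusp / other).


Singular points: {(-1, 0)}; classification: node.

Compute partial derivatives:
  f_x = 3*x**2 + 4*x*y + 4*x - y**2 + 4*y + 1.
  f_y = 2*x**2 - 2*x*y + 4*x + 3*y**2 + 2.
Scan x_0 ∈ {−4, ..., 4}. For each x_0, f_y(x_0, y) is a polynomial in y; find its integer roots y ∈ {−4, ..., 4}, then test f_x and f at those candidates.
  x = -4: f_y(-4, y) = 3*y**2 + 8*y + 18; no integer root y with |y| ≤ 4.
  x = -3: f_y(-3, y) = 3*y**2 + 6*y + 8; no integer root y with |y| ≤ 4.
  x = -2: f_y(-2, y) = 3*y**2 + 4*y + 2; no integer root y with |y| ≤ 4.
  x = -1: f_y(-1, y) = 3*y**2 + 2*y; vanishes at y ∈ {0}. (-1, 0): f_x = 0, f = 0 — SINGULAR.
  x = 0: f_y(0, y) = 3*y**2 + 2; no integer root y with |y| ≤ 4.
  x = 1: f_y(1, y) = 3*y**2 - 2*y + 8; no integer root y with |y| ≤ 4.
  x = 2: f_y(2, y) = 3*y**2 - 4*y + 18; no integer root y with |y| ≤ 4.
  x = 3: f_y(3, y) = 3*y**2 - 6*y + 32; no integer root y with |y| ≤ 4.
  x = 4: f_y(4, y) = 3*y**2 - 8*y + 50; no integer root y with |y| ≤ 4.
Only singular point on the grid: (-1, 0).
Classify: substitute x = -1 + u, y = 0 + v and expand: f = u**3 + 2*u**2*v - u**2 - u*v**2 + v**3 + v**2.
No constant or linear terms (consistent with a singular point). Quadratic part: -u**2 + v**2. Cubic part: u**3 + 2*u**2*v - u*v**2 + v**3.
The quadratic part v**2 - u**2 = (v − u)(v + u) splits into two distinct linear factors, so there are two distinct tangent lines y − 0 = ±(x − -1) — this is a node (ordinary double point).
Classification: node.


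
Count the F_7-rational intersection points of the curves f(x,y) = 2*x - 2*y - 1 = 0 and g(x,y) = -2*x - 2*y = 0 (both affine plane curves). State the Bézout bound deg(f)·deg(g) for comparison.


Common zeros: {(2, 5)}; count = 1; Bézout bound = 1.

deg(f) = 1, deg(g) = 1, so Bézout bound = 1.
Scan x ∈ F_7. For each x, list the y ∈ F_7 with f(x, y) ≡ 0 and those with g(x, y) ≡ 0 (mod 7); the common zeros in that column are the intersection.
  x = 0: f ≡ 0 at y ∈ {3}; g ≡ 0 at y ∈ {0}; common: ∅.
  x = 1: f ≡ 0 at y ∈ {4}; g ≡ 0 at y ∈ {6}; common: ∅.
  x = 2: f ≡ 0 at y ∈ {5}; g ≡ 0 at y ∈ {5}; common: {5}.
  x = 3: f ≡ 0 at y ∈ {6}; g ≡ 0 at y ∈ {4}; common: ∅.
  x = 4: f ≡ 0 at y ∈ {0}; g ≡ 0 at y ∈ {3}; common: ∅.
  x = 5: f ≡ 0 at y ∈ {1}; g ≡ 0 at y ∈ {2}; common: ∅.
  x = 6: f ≡ 0 at y ∈ {2}; g ≡ 0 at y ∈ {1}; common: ∅.
Collecting: common zeros = {(2, 5)}, so the count is 1.
Comparison with the Bézout bound: 1 ≤ 1 = deg(f)·deg(g), as expected for curves with no common component (the bound is attained).


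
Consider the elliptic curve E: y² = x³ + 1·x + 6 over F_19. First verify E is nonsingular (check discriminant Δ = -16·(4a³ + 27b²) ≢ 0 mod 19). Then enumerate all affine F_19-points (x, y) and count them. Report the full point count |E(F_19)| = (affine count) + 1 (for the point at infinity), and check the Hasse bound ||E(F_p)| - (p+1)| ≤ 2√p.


Affine points = {(0, 5), (0, 14), (2, 4), (2, 15), (3, 6), (3, 13), (4, 6), (4, 13), (6, 0), (10, 3), (10, 16), (12, 6), (12, 13), (14, 3), (14, 16), (18, 2), (18, 17)}; affine count = 17; |E(F_19)| = 18.

Discriminant check: Δ ∝ 4a³ + 27b² = 4·1³ + 27·6² = 4·1 + 27·36 ≡ 7 (mod 19). Nonzero ⇒ E is nonsingular.
For each x ∈ F_19, compute rhs = x³ + 1·x + 6 mod 19, then count y ∈ F_19 with y² ≡ rhs.
  x = 0: rhs = 6, matching y values: 5, 14 (2 points).
  x = 1: rhs = 8, matching y values: none (0 points).
  x = 2: rhs = 16, matching y values: 4, 15 (2 points).
  x = 3: rhs = 17, matching y values: 6, 13 (2 points).
  x = 4: rhs = 17, matching y values: 6, 13 (2 points).
  x = 5: rhs = 3, matching y values: none (0 points).
  x = 6: rhs = 0, matching y values: 0 (1 points).
  x = 7: rhs = 14, matching y values: none (0 points).
  x = 8: rhs = 13, matching y values: none (0 points).
  x = 9: rhs = 3, matching y values: none (0 points).
  x = 10: rhs = 9, matching y values: 3, 16 (2 points).
  x = 11: rhs = 18, matching y values: none (0 points).
  x = 12: rhs = 17, matching y values: 6, 13 (2 points).
  x = 13: rhs = 12, matching y values: none (0 points).
  x = 14: rhs = 9, matching y values: 3, 16 (2 points).
  x = 15: rhs = 14, matching y values: none (0 points).
  x = 16: rhs = 14, matching y values: none (0 points).
  x = 17: rhs = 15, matching y values: none (0 points).
  x = 18: rhs = 4, matching y values: 2, 17 (2 points).
Total affine count: 17.
Full point count |E(F_19)| = 17 + 1 = 18.
Hasse bound: |18 − (19+1)| = |-2| = 2 ≤ 2√19 ≈ 8.7178 ✓.


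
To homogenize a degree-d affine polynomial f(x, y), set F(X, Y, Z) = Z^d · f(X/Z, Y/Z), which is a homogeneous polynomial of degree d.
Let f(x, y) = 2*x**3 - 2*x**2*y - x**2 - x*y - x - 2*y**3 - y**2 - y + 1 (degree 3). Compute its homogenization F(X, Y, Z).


F(X, Y, Z) = 2*X**3 - 2*X**2*Y - X**2*Z - X*Y*Z - X*Z**2 - 2*Y**3 - Y**2*Z - Y*Z**2 + Z**3

deg(f) = 3.
Substitute x = X/Z, y = Y/Z into f, then multiply by Z^3.
  monomial 2·x^3·y^0 ↦ 2·X^3·Y^0·Z^0.
  monomial -2·x^2·y^1 ↦ -2·X^2·Y^1·Z^0.
  monomial -1·x^2·y^0 ↦ -1·X^2·Y^0·Z^1.
  monomial -1·x^1·y^1 ↦ -1·X^1·Y^1·Z^1.
  monomial -1·x^1·y^0 ↦ -1·X^1·Y^0·Z^2.
  monomial -2·x^0·y^3 ↦ -2·X^0·Y^3·Z^0.
  monomial -1·x^0·y^2 ↦ -1·X^0·Y^2·Z^1.
  monomial -1·x^0·y^1 ↦ -1·X^0·Y^1·Z^2.
  monomial 1·x^0·y^0 ↦ 1·X^0·Y^0·Z^3.
Collecting: F(X, Y, Z) = 2*X**3 - 2*X**2*Y - X**2*Z - X*Y*Z - X*Z**2 - 2*Y**3 - Y**2*Z - Y*Z**2 + Z**3.


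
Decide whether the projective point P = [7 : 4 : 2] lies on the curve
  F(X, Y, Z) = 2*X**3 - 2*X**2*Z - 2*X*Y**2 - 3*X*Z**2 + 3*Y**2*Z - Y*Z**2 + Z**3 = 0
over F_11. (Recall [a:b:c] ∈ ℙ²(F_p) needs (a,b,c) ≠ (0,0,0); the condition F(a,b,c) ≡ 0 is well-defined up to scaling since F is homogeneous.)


F(7,4,2) ≡ 6 (mod 11); P is NOT on the curve.

Evaluate F(7, 4, 2) term-by-term (mod 11).
  2*X**3 ↦ 2·343·1·1 = 686
  -2*X**2*Z ↦ -2·49·1·2 = -196
  -2*X*Y**2 ↦ -2·7·16·1 = -224
  -3*X*Z**2 ↦ -3·7·1·4 = -84
  3*Y**2*Z ↦ 3·1·16·2 = 96
  -Y*Z**2 ↦ -1·1·4·4 = -16
  Z**3 ↦ 1·1·1·8 = 8
Sum: F(7, 4, 2) = (686) + (-196) + (-224) + (-84) + (96) + (-16) + (8) = 270.
Reducing mod 11: 270 ≡ 6 (mod 11).
Since F(a, b, c) ≡ 6 ≠ 0 (mod 11), P does NOT lie on the curve.


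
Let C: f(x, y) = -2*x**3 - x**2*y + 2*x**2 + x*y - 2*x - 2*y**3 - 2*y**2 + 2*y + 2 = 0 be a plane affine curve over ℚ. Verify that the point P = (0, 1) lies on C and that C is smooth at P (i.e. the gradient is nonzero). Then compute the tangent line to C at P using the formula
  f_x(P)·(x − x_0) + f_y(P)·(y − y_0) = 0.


Tangent line at P: -x - 8*y + 8 = 0.

Step 1: f(0, 1) = 0, so P lies on C.
Step 2: partial derivatives
  f_x(x, y) = -6*x**2 - 2*x*y + 4*x + y - 2, f_y(x, y) = -x**2 + x - 6*y**2 - 4*y + 2.
  f_x(P) = -1, f_y(P) = -8 (gradient nonzero, so P is smooth).
Step 3: tangent line at P: -1·(x − 0) + -8·(y − 1) = 0.
Expanding: -x - 8*y + 8 = 0.
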